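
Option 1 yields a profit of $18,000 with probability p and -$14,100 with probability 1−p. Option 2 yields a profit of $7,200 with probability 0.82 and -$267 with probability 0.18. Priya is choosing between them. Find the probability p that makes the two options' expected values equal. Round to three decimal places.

p = 0.622

EV(Option 2) = 0.82 × 7200 + 0.18 × (-267) = 5904 − 48.06 = 5855.94
p·18000 + (1−p)·(-14100) = 5855.94
32100p − 14100 = 5855.94
p = (5855.94 + 14100) / 32100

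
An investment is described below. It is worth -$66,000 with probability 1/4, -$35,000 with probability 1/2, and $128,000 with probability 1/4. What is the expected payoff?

-$2,000

EV = 1/4 × (-66000) + 1/2 × (-35000) + 1/4 × 128000 = -16500 − 17500 + 32000 = -2000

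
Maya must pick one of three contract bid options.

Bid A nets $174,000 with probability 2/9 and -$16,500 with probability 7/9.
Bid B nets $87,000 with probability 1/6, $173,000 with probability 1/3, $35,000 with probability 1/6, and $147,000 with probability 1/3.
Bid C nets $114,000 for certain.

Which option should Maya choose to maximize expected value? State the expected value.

Bid A = 2/9 × 174000 + 7/9 × (-16500) = 38666.6667 − 12833.3333 = 25833.3333
Bid B = 1/6 × 87000 + 1/3 × 173000 + 1/6 × 35000 + 1/3 × 147000 = 14500 + 57666.6667 + 5833.3333 + 49000 = 127000
Bid C: 114000 (certain)

Bid B ($127,000)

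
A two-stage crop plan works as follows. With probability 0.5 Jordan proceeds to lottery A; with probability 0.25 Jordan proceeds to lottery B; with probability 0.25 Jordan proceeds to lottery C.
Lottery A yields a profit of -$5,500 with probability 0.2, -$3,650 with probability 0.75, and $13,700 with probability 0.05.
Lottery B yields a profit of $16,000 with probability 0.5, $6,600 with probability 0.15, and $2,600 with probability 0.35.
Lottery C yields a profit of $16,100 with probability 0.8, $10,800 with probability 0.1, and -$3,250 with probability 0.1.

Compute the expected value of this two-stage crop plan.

EV(A) = 0.2 × (-5500) + 0.75 × (-3650) + 0.05 × 13700 = -1100 − 2737.5 + 685 = -3152.5
EV(B) = 0.5 × 16000 + 0.15 × 6600 + 0.35 × 2600 = 8000 + 990 + 910 = 9900
EV(C) = 0.8 × 16100 + 0.1 × 10800 + 0.1 × (-3250) = 12880 + 1080 − 325 = 13635
Overall = 0.5 × (-3152.5) + 0.25 × 9900 + 0.25 × 13635 = -1576.25 + 2475 + 3408.75 = 4307.5

$4,307.50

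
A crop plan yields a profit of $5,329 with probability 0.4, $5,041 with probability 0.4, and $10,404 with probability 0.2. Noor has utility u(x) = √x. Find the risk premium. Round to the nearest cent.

$144.80

E[u] = 0.4·√5329 + 0.4·√5041 + 0.2·√10404 = 0.4·73 + 0.4·71 + 0.2·102 = 78
CE = (78)² = 6084
Risk premium = EV − CE = 6228.8 − 6084 = 144.8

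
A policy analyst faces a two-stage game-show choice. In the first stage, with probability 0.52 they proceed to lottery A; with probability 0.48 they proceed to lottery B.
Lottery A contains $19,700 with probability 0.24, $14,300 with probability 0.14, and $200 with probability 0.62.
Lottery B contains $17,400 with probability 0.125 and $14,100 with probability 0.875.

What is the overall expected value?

$10,530.08

EV(A) = 0.24 × 19700 + 0.14 × 14300 + 0.62 × 200 = 4728 + 2002 + 124 = 6854
EV(B) = 0.125 × 17400 + 0.875 × 14100 = 2175 + 12337.5 = 14512.5
Overall = 0.52 × 6854 + 0.48 × 14512.5 = 3564.08 + 6966 = 10530.08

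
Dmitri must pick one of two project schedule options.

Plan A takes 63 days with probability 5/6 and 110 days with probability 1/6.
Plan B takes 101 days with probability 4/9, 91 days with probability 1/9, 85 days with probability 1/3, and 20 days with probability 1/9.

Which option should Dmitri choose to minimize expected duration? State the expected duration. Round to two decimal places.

Plan A = 5/6 × 63 + 1/6 × 110 = 52.5 + 18.3333 = 70.8333
Plan B = 4/9 × 101 + 1/9 × 91 + 1/3 × 85 + 1/9 × 20 = 44.8889 + 10.1111 + 28.3333 + 2.2222 = 85.5556

Plan A (70.83 days)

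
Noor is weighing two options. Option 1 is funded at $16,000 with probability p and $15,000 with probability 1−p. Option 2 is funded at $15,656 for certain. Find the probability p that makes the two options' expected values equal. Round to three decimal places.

p·16000 + (1−p)·15000 = 15656
1000p + 15000 = 15656
p = (15656 − 15000) / 1000

p = 0.656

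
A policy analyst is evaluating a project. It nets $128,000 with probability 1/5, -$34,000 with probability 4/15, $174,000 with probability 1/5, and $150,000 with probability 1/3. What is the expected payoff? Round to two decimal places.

EV = 1/5 × 128000 + 4/15 × (-34000) + 1/5 × 174000 + 1/3 × 150000 = 25600 − 9066.6667 + 34800 + 50000 = 101333.3333

$101,333.33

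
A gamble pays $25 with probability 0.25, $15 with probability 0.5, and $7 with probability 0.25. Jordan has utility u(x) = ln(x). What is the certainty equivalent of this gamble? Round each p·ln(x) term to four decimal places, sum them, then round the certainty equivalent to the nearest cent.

$14.09

E[u] = 0.25·ln(25) + 0.5·ln(15) + 0.25·ln(7) = 0.8047 + 1.3540 + 0.4865 = 2.6452
CE = e^2.6452 ≈ 14.09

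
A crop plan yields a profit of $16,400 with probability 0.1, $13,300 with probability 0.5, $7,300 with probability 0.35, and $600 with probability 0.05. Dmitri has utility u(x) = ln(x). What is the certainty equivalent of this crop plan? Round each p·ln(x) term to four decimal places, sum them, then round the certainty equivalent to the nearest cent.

E[u] = 0.1·ln(16400) + 0.5·ln(13300) + 0.35·ln(7300) + 0.05·ln(600) = 0.9705 + 4.7478 + 3.1135 + 0.3198 = 9.1516
CE = e^9.1516 ≈ 9429.52

$9,429.52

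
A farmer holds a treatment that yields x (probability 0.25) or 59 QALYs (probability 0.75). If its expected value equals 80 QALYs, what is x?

x = 143 QALYs

0.25·x + 0.75·59 = 80
0.25·x = 80 − 44.25 = 35.75
x = 35.75 / 0.25 = 143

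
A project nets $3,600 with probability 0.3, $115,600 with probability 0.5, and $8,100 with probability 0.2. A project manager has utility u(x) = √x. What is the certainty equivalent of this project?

E[u] = 0.3·√3600 + 0.5·√115600 + 0.2·√8100 = 0.3·60 + 0.5·340 + 0.2·90 = 206
CE = (206)² = 42436

$42,436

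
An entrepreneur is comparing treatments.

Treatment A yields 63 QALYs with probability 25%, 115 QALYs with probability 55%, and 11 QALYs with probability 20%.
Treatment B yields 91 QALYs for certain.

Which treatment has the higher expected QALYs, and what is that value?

Treatment B (91 QALYs)

Treatment A = 0.25 × 63 + 0.55 × 115 + 0.2 × 11 = 15.75 + 63.25 + 2.2 = 81.2
Treatment B: 91 (certain)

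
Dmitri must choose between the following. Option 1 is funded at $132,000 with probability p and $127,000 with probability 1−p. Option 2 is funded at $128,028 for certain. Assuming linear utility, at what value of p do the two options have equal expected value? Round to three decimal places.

p·132000 + (1−p)·127000 = 128028
5000p + 127000 = 128028
p = (128028 − 127000) / 5000

p = 0.206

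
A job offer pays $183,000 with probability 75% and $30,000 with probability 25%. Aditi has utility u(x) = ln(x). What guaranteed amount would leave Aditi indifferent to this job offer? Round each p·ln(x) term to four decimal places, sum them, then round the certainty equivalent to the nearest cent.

$116,436.34

E[u] = 0.75·ln(183000) + 0.25·ln(30000) = 9.0879 + 2.5772 = 11.6651
CE = e^11.6651 ≈ 116436.34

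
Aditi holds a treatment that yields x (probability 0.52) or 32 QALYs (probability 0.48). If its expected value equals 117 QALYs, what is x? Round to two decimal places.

0.52·x + 0.48·32 = 117
0.52·x = 117 − 15.36 = 101.64
x = 101.64 / 0.52 = 195.4615

x = 195.46 QALYs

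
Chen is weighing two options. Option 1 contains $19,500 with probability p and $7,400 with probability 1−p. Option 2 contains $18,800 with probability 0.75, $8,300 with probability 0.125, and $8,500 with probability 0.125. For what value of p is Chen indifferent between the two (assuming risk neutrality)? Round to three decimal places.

p = 0.727

EV(Option 2) = 0.75 × 18800 + 0.125 × 8300 + 0.125 × 8500 = 14100 + 1037.5 + 1062.5 = 16200
p·19500 + (1−p)·7400 = 16200
12100p + 7400 = 16200
p = (16200 − 7400) / 12100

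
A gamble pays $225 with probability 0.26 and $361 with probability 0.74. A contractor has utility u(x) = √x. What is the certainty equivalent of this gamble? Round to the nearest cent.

E[u] = 0.26·√225 + 0.74·√361 = 0.26·15 + 0.74·19 = 17.96
CE = (17.96)² = 322.5616

$322.56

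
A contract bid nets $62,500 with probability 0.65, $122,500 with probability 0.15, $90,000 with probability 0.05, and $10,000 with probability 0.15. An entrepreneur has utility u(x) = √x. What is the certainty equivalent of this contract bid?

E[u] = 0.65·√62500 + 0.15·√122500 + 0.05·√90000 + 0.15·√10000 = 0.65·250 + 0.15·350 + 0.05·300 + 0.15·100 = 245
CE = (245)² = 60025

$60,025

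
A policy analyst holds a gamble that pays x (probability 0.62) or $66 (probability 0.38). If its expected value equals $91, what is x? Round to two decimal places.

x = $106.32

0.62·x + 0.38·66 = 91
0.62·x = 91 − 25.08 = 65.92
x = 65.92 / 0.62 = 106.3226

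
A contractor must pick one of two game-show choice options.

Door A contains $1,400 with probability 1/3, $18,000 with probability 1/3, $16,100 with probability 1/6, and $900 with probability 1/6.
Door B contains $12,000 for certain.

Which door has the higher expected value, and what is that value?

Door B ($12,000)

Door A = 1/3 × 1400 + 1/3 × 18000 + 1/6 × 16100 + 1/6 × 900 = 466.6667 + 6000 + 2683.3333 + 150 = 9300
Door B: 12000 (certain)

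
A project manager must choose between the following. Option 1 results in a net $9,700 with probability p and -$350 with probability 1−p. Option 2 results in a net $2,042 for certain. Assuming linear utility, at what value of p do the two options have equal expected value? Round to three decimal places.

p·9700 + (1−p)·(-350) = 2042
10050p − 350 = 2042
p = (2042 + 350) / 10050

p = 0.238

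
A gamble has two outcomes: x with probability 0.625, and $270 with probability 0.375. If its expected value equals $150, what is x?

0.625·x + 0.375·270 = 150
0.625·x = 150 − 101.25 = 48.75
x = 48.75 / 0.625 = 78

x = $78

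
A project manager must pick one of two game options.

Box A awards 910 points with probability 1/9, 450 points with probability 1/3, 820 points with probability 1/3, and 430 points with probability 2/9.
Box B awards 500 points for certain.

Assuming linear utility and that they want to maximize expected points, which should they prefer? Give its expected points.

Box A = 1/9 × 910 + 1/3 × 450 + 1/3 × 820 + 2/9 × 430 = 101.1111 + 150 + 273.3333 + 95.5556 = 620
Box B: 500 (certain)

Box A (620 points)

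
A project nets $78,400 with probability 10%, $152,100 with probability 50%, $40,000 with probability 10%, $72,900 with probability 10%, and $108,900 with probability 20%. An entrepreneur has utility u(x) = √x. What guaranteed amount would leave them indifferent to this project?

$112,896

E[u] = 0.1·√78400 + 0.5·√152100 + 0.1·√40000 + 0.1·√72900 + 0.2·√108900 = 0.1·280 + 0.5·390 + 0.1·200 + 0.1·270 + 0.2·330 = 336
CE = (336)² = 112896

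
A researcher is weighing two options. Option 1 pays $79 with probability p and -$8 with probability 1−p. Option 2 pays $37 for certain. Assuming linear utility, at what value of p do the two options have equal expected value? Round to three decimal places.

p = 0.517

p·79 + (1−p)·(-8) = 37
87p − 8 = 37
p = (37 + 8) / 87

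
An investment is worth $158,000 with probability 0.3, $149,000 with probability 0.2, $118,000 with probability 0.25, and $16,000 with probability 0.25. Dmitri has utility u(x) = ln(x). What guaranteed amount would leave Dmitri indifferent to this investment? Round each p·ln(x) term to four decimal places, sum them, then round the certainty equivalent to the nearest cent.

$81,887.37

E[u] = 0.3·ln(158000) + 0.2·ln(149000) + 0.25·ln(118000) + 0.25·ln(16000) = 3.5911 + 2.3823 + 2.9196 + 2.4201 = 11.3131
CE = e^11.3131 ≈ 81887.37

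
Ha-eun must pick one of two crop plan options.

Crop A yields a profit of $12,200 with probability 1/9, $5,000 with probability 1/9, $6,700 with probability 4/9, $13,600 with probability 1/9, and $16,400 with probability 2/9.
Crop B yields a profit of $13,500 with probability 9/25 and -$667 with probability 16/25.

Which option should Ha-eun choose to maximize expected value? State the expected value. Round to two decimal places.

Crop A ($10,044.44)

Crop A = 1/9 × 12200 + 1/9 × 5000 + 4/9 × 6700 + 1/9 × 13600 + 2/9 × 16400 = 1355.5556 + 555.5556 + 2977.7778 + 1511.1111 + 3644.4444 = 10044.4444
Crop B = 9/25 × 13500 + 16/25 × (-667) = 4860 − 426.88 = 4433.12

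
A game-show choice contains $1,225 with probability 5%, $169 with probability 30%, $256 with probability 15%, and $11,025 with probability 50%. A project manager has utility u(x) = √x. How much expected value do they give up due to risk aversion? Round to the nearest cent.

E[u] = 0.05·√1225 + 0.3·√169 + 0.15·√256 + 0.5·√11025 = 0.05·35 + 0.3·13 + 0.15·16 + 0.5·105 = 60.55
CE = (60.55)² = 3666.3025
Risk premium = EV − CE = 5662.85 − 3666.3025 = 1996.5475

$1,996.55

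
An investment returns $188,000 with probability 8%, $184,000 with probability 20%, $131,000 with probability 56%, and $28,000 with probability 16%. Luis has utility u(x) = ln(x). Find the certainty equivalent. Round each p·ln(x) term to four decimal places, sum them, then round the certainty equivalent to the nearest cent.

$112,746.81

E[u] = 0.08·ln(188000) + 0.2·ln(184000) + 0.56·ln(131000) + 0.16·ln(28000) = 0.9715 + 2.4245 + 6.5985 + 1.6384 = 11.6329
CE = e^11.6329 ≈ 112746.81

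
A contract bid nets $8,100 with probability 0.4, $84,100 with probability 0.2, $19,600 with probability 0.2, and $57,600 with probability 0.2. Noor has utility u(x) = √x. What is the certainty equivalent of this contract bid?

$28,900

E[u] = 0.4·√8100 + 0.2·√84100 + 0.2·√19600 + 0.2·√57600 = 0.4·90 + 0.2·290 + 0.2·140 + 0.2·240 = 170
CE = (170)² = 28900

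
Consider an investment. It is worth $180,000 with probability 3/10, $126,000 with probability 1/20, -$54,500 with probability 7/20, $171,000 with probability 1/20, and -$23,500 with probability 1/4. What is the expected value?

EV = 3/10 × 180000 + 1/20 × 126000 + 7/20 × (-54500) + 1/20 × 171000 + 1/4 × (-23500) = 54000 + 6300 − 19075 + 8550 − 5875 = 43900

$43,900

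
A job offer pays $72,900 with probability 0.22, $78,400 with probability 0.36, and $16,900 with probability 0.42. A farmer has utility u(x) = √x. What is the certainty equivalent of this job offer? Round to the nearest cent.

E[u] = 0.22·√72900 + 0.36·√78400 + 0.42·√16900 = 0.22·270 + 0.36·280 + 0.42·130 = 214.8
CE = (214.8)² = 46139.04

$46,139.04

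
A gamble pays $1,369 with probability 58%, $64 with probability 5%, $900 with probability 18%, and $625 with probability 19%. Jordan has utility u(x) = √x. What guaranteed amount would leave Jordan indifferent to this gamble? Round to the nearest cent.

$1,024.64

E[u] = 0.58·√1369 + 0.05·√64 + 0.18·√900 + 0.19·√625 = 0.58·37 + 0.05·8 + 0.18·30 + 0.19·25 = 32.01
CE = (32.01)² = 1024.6401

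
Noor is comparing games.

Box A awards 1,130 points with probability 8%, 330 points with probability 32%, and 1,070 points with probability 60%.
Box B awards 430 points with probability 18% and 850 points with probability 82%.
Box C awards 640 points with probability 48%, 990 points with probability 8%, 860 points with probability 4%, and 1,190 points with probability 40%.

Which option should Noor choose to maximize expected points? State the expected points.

Box C (896.8 points)

Box A = 0.08 × 1130 + 0.32 × 330 + 0.6 × 1070 = 90.4 + 105.6 + 642 = 838
Box B = 0.18 × 430 + 0.82 × 850 = 77.4 + 697 = 774.4
Box C = 0.48 × 640 + 0.08 × 990 + 0.04 × 860 + 0.4 × 1190 = 307.2 + 79.2 + 34.4 + 476 = 896.8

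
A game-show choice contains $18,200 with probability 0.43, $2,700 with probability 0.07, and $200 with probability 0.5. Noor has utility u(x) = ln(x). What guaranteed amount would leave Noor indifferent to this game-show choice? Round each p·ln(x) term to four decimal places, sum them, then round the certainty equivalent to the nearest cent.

E[u] = 0.43·ln(18200) + 0.07·ln(2700) + 0.5·ln(200) = 4.2179 + 0.5531 + 2.6492 = 7.4202
CE = e^7.4202 ≈ 1669.37

$1,669.37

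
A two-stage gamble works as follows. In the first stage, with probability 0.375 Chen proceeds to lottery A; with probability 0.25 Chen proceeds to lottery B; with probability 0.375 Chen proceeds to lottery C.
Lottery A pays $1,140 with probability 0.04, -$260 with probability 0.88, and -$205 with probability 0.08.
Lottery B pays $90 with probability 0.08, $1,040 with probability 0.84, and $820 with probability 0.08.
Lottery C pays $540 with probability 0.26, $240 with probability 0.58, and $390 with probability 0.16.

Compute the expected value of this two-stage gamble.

EV(A) = 0.04 × 1140 + 0.88 × (-260) + 0.08 × (-205) = 45.6 − 228.8 − 16.4 = -199.6
EV(B) = 0.08 × 90 + 0.84 × 1040 + 0.08 × 820 = 7.2 + 873.6 + 65.6 = 946.4
EV(C) = 0.26 × 540 + 0.58 × 240 + 0.16 × 390 = 140.4 + 139.2 + 62.4 = 342
Overall = 0.375 × (-199.6) + 0.25 × 946.4 + 0.375 × 342 = -74.85 + 236.6 + 128.25 = 290

$290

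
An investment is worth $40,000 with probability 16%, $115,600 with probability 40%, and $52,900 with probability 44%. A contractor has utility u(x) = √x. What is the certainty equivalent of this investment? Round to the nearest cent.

$72,468.64

E[u] = 0.16·√40000 + 0.4·√115600 + 0.44·√52900 = 0.16·200 + 0.4·340 + 0.44·230 = 269.2
CE = (269.2)² = 72468.64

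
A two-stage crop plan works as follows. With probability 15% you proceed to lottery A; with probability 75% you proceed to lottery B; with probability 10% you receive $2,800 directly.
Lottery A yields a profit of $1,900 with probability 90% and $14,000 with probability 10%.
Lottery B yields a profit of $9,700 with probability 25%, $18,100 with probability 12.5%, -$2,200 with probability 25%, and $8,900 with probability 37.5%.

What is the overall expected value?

$6,352.75

EV(A) = 0.9 × 1900 + 0.1 × 14000 = 1710 + 1400 = 3110
EV(B) = 0.25 × 9700 + 0.125 × 18100 + 0.25 × (-2200) + 0.375 × 8900 = 2425 + 2262.5 − 550 + 3337.5 = 7475
Branch C: 2800 (certain)
Overall = 0.15 × 3110 + 0.75 × 7475 + 0.1 × 2800 = 466.5 + 5606.25 + 280 = 6352.75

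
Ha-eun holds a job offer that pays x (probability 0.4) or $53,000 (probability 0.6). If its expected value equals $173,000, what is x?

0.4·x + 0.6·53000 = 173000
0.4·x = 173000 − 31800 = 141200
x = 141200 / 0.4 = 353000

x = $353,000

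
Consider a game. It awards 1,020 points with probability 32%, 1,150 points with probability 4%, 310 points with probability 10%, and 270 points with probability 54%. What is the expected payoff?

549.2 points

EV = 0.32 × 1020 + 0.04 × 1150 + 0.1 × 310 + 0.54 × 270 = 326.4 + 46 + 31 + 145.8 = 549.2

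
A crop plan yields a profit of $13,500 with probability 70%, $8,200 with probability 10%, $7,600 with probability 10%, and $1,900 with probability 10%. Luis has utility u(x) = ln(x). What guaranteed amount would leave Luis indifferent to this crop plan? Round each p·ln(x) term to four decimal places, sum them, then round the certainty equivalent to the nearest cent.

E[u] = 0.7·ln(13500) + 0.1·ln(8200) + 0.1·ln(7600) + 0.1·ln(1900) = 6.6573 + 0.9012 + 0.8936 + 0.7550 = 9.2071
CE = e^9.2071 ≈ 9967.65

$9,967.65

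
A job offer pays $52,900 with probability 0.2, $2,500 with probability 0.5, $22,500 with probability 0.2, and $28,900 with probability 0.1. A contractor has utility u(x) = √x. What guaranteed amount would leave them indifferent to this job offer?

$13,924

E[u] = 0.2·√52900 + 0.5·√2500 + 0.2·√22500 + 0.1·√28900 = 0.2·230 + 0.5·50 + 0.2·150 + 0.1·170 = 118
CE = (118)² = 13924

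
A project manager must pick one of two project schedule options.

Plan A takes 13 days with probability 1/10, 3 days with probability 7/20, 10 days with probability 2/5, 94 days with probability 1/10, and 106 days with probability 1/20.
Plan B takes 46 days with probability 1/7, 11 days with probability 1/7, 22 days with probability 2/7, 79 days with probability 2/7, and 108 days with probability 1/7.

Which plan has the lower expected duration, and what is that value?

Plan A = 1/10 × 13 + 7/20 × 3 + 2/5 × 10 + 1/10 × 94 + 1/20 × 106 = 1.3 + 1.05 + 4 + 9.4 + 5.3 = 21.05
Plan B = 1/7 × 46 + 1/7 × 11 + 2/7 × 22 + 2/7 × 79 + 1/7 × 108 = 6.5714 + 1.5714 + 6.2857 + 22.5714 + 15.4286 = 52.4286

Plan A (21.05 days)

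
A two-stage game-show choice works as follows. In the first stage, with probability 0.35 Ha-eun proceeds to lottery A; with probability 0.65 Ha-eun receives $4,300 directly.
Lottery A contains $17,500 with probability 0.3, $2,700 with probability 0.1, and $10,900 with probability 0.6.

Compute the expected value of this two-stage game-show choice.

EV(A) = 0.3 × 17500 + 0.1 × 2700 + 0.6 × 10900 = 5250 + 270 + 6540 = 12060
Branch B: 4300 (certain)
Overall = 0.35 × 12060 + 0.65 × 4300 = 4221 + 2795 = 7016

$7,016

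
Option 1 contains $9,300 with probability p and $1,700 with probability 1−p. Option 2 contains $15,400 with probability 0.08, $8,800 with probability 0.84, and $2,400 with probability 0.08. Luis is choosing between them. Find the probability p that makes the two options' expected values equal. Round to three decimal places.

EV(Option 2) = 0.08 × 15400 + 0.84 × 8800 + 0.08 × 2400 = 1232 + 7392 + 192 = 8816
p·9300 + (1−p)·1700 = 8816
7600p + 1700 = 8816
p = (8816 − 1700) / 7600

p = 0.936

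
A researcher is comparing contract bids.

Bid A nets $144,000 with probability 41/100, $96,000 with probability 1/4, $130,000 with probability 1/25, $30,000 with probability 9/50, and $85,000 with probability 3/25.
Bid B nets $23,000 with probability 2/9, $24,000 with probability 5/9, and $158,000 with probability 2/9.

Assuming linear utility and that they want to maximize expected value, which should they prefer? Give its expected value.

Bid A ($103,840)

Bid A = 41/100 × 144000 + 1/4 × 96000 + 1/25 × 130000 + 9/50 × 30000 + 3/25 × 85000 = 59040 + 24000 + 5200 + 5400 + 10200 = 103840
Bid B = 2/9 × 23000 + 5/9 × 24000 + 2/9 × 158000 = 5111.1111 + 13333.3333 + 35111.1111 = 53555.5556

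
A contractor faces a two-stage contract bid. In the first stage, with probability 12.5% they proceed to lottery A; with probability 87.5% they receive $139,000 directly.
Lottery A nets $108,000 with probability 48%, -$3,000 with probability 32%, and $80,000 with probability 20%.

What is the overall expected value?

$129,985

EV(A) = 0.48 × 108000 + 0.32 × (-3000) + 0.2 × 80000 = 51840 − 960 + 16000 = 66880
Branch B: 139000 (certain)
Overall = 0.125 × 66880 + 0.875 × 139000 = 8360 + 121625 = 129985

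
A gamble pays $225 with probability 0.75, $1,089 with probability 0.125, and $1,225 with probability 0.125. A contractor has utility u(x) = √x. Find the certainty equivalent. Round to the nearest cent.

E[u] = 0.75·√225 + 0.125·√1089 + 0.125·√1225 = 0.75·15 + 0.125·33 + 0.125·35 = 19.75
CE = (19.75)² = 390.0625

$390.06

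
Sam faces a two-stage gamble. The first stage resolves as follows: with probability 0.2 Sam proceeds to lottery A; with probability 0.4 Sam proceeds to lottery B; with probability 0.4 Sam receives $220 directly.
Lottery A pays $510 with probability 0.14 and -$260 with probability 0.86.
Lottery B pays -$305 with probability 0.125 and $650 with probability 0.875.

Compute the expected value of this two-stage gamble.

$269.81

EV(A) = 0.14 × 510 + 0.86 × (-260) = 71.4 − 223.6 = -152.2
EV(B) = 0.125 × (-305) + 0.875 × 650 = -38.125 + 568.75 = 530.625
Branch C: 220 (certain)
Overall = 0.2 × (-152.2) + 0.4 × 530.625 + 0.4 × 220 = -30.44 + 212.25 + 88 = 269.81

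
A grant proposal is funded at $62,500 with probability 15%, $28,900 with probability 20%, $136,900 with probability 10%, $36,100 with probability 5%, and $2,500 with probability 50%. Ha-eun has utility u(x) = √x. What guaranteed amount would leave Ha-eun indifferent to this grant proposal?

$20,449

E[u] = 0.15·√62500 + 0.2·√28900 + 0.1·√136900 + 0.05·√36100 + 0.5·√2500 = 0.15·250 + 0.2·170 + 0.1·370 + 0.05·190 + 0.5·50 = 143
CE = (143)² = 20449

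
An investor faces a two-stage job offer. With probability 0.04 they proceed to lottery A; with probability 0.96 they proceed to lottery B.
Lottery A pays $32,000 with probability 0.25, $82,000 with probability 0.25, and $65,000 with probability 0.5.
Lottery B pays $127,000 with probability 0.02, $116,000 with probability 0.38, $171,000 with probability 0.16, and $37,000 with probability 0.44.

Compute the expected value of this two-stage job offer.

$89,089.60

EV(A) = 0.25 × 32000 + 0.25 × 82000 + 0.5 × 65000 = 8000 + 20500 + 32500 = 61000
EV(B) = 0.02 × 127000 + 0.38 × 116000 + 0.16 × 171000 + 0.44 × 37000 = 2540 + 44080 + 27360 + 16280 = 90260
Overall = 0.04 × 61000 + 0.96 × 90260 = 2440 + 86649.6 = 89089.6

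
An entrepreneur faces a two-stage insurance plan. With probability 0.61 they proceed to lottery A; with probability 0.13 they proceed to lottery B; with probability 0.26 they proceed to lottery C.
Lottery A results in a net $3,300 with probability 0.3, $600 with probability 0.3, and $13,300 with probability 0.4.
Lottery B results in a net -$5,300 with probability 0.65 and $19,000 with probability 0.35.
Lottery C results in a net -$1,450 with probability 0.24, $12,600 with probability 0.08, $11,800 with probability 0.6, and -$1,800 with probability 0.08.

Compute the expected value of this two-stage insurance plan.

$6,350.51

EV(A) = 0.3 × 3300 + 0.3 × 600 + 0.4 × 13300 = 990 + 180 + 5320 = 6490
EV(B) = 0.65 × (-5300) + 0.35 × 19000 = -3445 + 6650 = 3205
EV(C) = 0.24 × (-1450) + 0.08 × 12600 + 0.6 × 11800 + 0.08 × (-1800) = -348 + 1008 + 7080 − 144 = 7596
Overall = 0.61 × 6490 + 0.13 × 3205 + 0.26 × 7596 = 3958.9 + 416.65 + 1974.96 = 6350.51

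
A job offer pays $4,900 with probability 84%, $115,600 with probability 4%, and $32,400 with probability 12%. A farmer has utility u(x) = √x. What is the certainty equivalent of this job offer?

$8,836

E[u] = 0.84·√4900 + 0.04·√115600 + 0.12·√32400 = 0.84·70 + 0.04·340 + 0.12·180 = 94
CE = (94)² = 8836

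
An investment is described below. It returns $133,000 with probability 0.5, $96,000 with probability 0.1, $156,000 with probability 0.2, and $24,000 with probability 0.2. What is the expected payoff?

$112,100

EV = 0.5 × 133000 + 0.1 × 96000 + 0.2 × 156000 + 0.2 × 24000 = 66500 + 9600 + 31200 + 4800 = 112100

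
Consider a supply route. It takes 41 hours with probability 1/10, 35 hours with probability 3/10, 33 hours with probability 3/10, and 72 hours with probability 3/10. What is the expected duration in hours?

46.1 hours

EV = 1/10 × 41 + 3/10 × 35 + 3/10 × 33 + 3/10 × 72 = 4.1 + 10.5 + 9.9 + 21.6 = 46.1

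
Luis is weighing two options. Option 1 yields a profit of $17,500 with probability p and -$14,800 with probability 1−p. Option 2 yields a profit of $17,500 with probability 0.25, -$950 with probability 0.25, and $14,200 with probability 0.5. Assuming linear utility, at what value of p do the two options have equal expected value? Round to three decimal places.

EV(Option 2) = 0.25 × 17500 + 0.25 × (-950) + 0.5 × 14200 = 4375 − 237.5 + 7100 = 11237.5
p·17500 + (1−p)·(-14800) = 11237.5
32300p − 14800 = 11237.5
p = (11237.5 + 14800) / 32300

p = 0.806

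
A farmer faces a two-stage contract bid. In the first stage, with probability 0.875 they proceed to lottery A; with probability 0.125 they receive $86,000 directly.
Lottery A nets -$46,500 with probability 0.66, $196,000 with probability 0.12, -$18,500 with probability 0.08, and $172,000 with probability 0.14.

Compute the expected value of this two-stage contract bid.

EV(A) = 0.66 × (-46500) + 0.12 × 196000 + 0.08 × (-18500) + 0.14 × 172000 = -30690 + 23520 − 1480 + 24080 = 15430
Branch B: 86000 (certain)
Overall = 0.875 × 15430 + 0.125 × 86000 = 13501.25 + 10750 = 24251.25

$24,251.25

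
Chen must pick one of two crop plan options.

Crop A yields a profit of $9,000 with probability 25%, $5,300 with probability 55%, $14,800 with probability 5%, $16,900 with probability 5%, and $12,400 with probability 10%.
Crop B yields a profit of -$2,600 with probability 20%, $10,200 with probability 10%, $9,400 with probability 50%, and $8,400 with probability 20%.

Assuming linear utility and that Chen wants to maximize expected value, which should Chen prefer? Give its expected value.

Crop A ($7,990)

Crop A = 0.25 × 9000 + 0.55 × 5300 + 0.05 × 14800 + 0.05 × 16900 + 0.1 × 12400 = 2250 + 2915 + 740 + 845 + 1240 = 7990
Crop B = 0.2 × (-2600) + 0.1 × 10200 + 0.5 × 9400 + 0.2 × 8400 = -520 + 1020 + 4700 + 1680 = 6880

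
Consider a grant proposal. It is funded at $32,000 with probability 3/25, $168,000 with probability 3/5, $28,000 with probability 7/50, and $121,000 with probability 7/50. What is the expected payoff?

EV = 3/25 × 32000 + 3/5 × 168000 + 7/50 × 28000 + 7/50 × 121000 = 3840 + 100800 + 3920 + 16940 = 125500

$125,500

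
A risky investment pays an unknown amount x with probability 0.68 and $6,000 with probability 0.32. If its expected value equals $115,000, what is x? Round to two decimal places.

x = $166,294.12

0.68·x + 0.32·6000 = 115000
0.68·x = 115000 − 1920 = 113080
x = 113080 / 0.68 = 166294.1176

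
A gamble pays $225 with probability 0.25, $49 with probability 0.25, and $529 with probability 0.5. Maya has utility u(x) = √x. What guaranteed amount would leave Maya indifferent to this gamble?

$289

E[u] = 0.25·√225 + 0.25·√49 + 0.5·√529 = 0.25·15 + 0.25·7 + 0.5·23 = 17
CE = (17)² = 289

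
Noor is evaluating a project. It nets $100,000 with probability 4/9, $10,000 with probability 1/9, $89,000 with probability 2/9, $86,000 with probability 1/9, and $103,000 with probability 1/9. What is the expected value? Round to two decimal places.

EV = 4/9 × 100000 + 1/9 × 10000 + 2/9 × 89000 + 1/9 × 86000 + 1/9 × 103000 = 44444.4444 + 1111.1111 + 19777.7778 + 9555.5556 + 11444.4444 = 86333.3333

$86,333.33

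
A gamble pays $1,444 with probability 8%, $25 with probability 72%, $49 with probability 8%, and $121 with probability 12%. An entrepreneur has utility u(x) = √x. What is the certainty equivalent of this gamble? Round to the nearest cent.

$72.59

E[u] = 0.08·√1444 + 0.72·√25 + 0.08·√49 + 0.12·√121 = 0.08·38 + 0.72·5 + 0.08·7 + 0.12·11 = 8.52
CE = (8.52)² = 72.5904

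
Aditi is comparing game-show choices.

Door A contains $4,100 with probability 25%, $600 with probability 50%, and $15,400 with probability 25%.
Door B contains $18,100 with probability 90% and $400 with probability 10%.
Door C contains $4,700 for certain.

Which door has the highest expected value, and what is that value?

Door A = 0.25 × 4100 + 0.5 × 600 + 0.25 × 15400 = 1025 + 300 + 3850 = 5175
Door B = 0.9 × 18100 + 0.1 × 400 = 16290 + 40 = 16330
Door C: 4700 (certain)

Door B ($16,330)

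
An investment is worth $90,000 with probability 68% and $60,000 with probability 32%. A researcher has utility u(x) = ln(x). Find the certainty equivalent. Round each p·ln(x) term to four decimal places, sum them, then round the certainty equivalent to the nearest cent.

$79,047.17

E[u] = 0.68·ln(90000) + 0.32·ln(60000) = 7.7571 + 3.5207 = 11.2778
CE = e^11.2778 ≈ 79047.17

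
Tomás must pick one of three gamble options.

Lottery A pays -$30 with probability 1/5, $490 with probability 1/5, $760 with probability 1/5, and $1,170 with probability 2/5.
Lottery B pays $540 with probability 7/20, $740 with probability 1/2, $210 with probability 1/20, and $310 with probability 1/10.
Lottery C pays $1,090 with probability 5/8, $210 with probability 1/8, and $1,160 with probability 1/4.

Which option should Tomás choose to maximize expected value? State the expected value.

Lottery C ($997.50)

Lottery A = 1/5 × (-30) + 1/5 × 490 + 1/5 × 760 + 2/5 × 1170 = -6 + 98 + 152 + 468 = 712
Lottery B = 7/20 × 540 + 1/2 × 740 + 1/20 × 210 + 1/10 × 310 = 189 + 370 + 10.5 + 31 = 600.5
Lottery C = 5/8 × 1090 + 1/8 × 210 + 1/4 × 1160 = 681.25 + 26.25 + 290 = 997.5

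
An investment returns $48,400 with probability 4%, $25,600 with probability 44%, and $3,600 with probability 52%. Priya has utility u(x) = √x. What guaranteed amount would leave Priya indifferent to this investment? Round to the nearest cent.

E[u] = 0.04·√48400 + 0.44·√25600 + 0.52·√3600 = 0.04·220 + 0.44·160 + 0.52·60 = 110.4
CE = (110.4)² = 12188.16

$12,188.16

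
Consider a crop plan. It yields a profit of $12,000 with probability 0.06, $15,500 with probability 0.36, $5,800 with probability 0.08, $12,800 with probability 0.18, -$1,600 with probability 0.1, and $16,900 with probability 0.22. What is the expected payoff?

EV = 0.06 × 12000 + 0.36 × 15500 + 0.08 × 5800 + 0.18 × 12800 + 0.1 × (-1600) + 0.22 × 16900 = 720 + 5580 + 464 + 2304 − 160 + 3718 = 12626

$12,626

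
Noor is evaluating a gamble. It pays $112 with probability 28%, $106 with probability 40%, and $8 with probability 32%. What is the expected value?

EV = 0.28 × 112 + 0.4 × 106 + 0.32 × 8 = 31.36 + 42.4 + 2.56 = 76.32

$76.32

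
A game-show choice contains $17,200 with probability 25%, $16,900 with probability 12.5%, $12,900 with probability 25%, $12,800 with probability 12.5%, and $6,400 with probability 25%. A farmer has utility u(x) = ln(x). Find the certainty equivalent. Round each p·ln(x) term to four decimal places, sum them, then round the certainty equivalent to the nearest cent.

$12,022.08

E[u] = 0.25·ln(17200) + 0.125·ln(16900) + 0.25·ln(12900) + 0.125·ln(12800) + 0.25·ln(6400) = 2.4382 + 1.2169 + 2.3662 + 1.1822 + 2.1910 = 9.3945
CE = e^9.3945 ≈ 12022.08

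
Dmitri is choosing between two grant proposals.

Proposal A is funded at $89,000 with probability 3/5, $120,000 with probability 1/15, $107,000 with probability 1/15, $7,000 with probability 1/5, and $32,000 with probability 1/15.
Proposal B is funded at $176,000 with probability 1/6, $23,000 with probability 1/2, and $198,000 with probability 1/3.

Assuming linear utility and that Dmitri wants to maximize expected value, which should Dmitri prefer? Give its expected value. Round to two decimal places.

Proposal B ($106,833.33)

Proposal A = 3/5 × 89000 + 1/15 × 120000 + 1/15 × 107000 + 1/5 × 7000 + 1/15 × 32000 = 53400 + 8000 + 7133.3333 + 1400 + 2133.3333 = 72066.6667
Proposal B = 1/6 × 176000 + 1/2 × 23000 + 1/3 × 198000 = 29333.3333 + 11500 + 66000 = 106833.3333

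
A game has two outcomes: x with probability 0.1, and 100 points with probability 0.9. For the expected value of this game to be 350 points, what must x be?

x = 2,600 points

0.1·x + 0.9·100 = 350
0.1·x = 350 − 90 = 260
x = 260 / 0.1 = 2600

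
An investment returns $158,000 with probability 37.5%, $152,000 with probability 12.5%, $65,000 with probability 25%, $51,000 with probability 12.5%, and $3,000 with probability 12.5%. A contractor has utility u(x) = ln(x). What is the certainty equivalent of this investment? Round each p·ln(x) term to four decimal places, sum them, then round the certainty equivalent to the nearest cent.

E[u] = 0.375·ln(158000) + 0.125·ln(152000) + 0.25·ln(65000) + 0.125·ln(51000) + 0.125·ln(3000) = 4.4889 + 1.4915 + 2.7705 + 1.3549 + 1.0008 = 11.1066
CE = e^11.1066 ≈ 66609.33

$66,609.33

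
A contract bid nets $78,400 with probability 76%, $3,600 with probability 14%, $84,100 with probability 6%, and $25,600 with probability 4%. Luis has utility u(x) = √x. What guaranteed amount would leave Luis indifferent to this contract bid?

$60,025

E[u] = 0.76·√78400 + 0.14·√3600 + 0.06·√84100 + 0.04·√25600 = 0.76·280 + 0.14·60 + 0.06·290 + 0.04·160 = 245
CE = (245)² = 60025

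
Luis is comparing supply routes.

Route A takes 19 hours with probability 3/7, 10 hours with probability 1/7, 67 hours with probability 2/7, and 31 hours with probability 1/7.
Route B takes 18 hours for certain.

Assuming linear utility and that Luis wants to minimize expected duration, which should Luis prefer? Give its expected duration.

Route B (18 hours)

Route A = 3/7 × 19 + 1/7 × 10 + 2/7 × 67 + 1/7 × 31 = 8.1429 + 1.4286 + 19.1429 + 4.4286 = 33.1429
Route B: 18 (certain)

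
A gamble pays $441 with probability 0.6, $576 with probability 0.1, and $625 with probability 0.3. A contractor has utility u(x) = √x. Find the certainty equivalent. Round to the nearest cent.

E[u] = 0.6·√441 + 0.1·√576 + 0.3·√625 = 0.6·21 + 0.1·24 + 0.3·25 = 22.5
CE = (22.5)² = 506.25

$506.25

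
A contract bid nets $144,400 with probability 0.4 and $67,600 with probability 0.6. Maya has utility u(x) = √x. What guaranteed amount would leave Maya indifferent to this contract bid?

E[u] = 0.4·√144400 + 0.6·√67600 = 0.4·380 + 0.6·260 = 308
CE = (308)² = 94864

$94,864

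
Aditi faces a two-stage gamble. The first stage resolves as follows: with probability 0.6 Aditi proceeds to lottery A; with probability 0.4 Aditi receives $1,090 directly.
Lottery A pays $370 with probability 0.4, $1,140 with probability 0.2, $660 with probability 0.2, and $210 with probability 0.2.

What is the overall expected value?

EV(A) = 0.4 × 370 + 0.2 × 1140 + 0.2 × 660 + 0.2 × 210 = 148 + 228 + 132 + 42 = 550
Branch B: 1090 (certain)
Overall = 0.6 × 550 + 0.4 × 1090 = 330 + 436 = 766

$766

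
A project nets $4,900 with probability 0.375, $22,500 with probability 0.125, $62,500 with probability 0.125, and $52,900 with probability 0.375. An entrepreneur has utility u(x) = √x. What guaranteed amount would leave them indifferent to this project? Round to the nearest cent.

E[u] = 0.375·√4900 + 0.125·√22500 + 0.125·√62500 + 0.375·√52900 = 0.375·70 + 0.125·150 + 0.125·250 + 0.375·230 = 162.5
CE = (162.5)² = 26406.25

$26,406.25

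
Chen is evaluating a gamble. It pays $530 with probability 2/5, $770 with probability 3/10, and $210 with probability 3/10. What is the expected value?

EV = 2/5 × 530 + 3/10 × 770 + 3/10 × 210 = 212 + 231 + 63 = 506

$506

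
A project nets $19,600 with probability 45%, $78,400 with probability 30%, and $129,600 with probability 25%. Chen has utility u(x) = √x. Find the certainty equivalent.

$56,169

E[u] = 0.45·√19600 + 0.3·√78400 + 0.25·√129600 = 0.45·140 + 0.3·280 + 0.25·360 = 237
CE = (237)² = 56169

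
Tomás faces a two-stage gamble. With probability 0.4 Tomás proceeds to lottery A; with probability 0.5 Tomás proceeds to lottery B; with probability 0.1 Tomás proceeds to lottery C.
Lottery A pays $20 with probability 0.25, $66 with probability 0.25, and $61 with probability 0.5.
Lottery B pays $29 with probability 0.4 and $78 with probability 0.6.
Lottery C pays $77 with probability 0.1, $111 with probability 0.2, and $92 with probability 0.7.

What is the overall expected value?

$59.43

EV(A) = 0.25 × 20 + 0.25 × 66 + 0.5 × 61 = 5 + 16.5 + 30.5 = 52
EV(B) = 0.4 × 29 + 0.6 × 78 = 11.6 + 46.8 = 58.4
EV(C) = 0.1 × 77 + 0.2 × 111 + 0.7 × 92 = 7.7 + 22.2 + 64.4 = 94.3
Overall = 0.4 × 52 + 0.5 × 58.4 + 0.1 × 94.3 = 20.8 + 29.2 + 9.43 = 59.43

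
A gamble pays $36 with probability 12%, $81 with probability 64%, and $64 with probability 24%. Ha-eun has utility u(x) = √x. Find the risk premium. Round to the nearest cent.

E[u] = 0.12·√36 + 0.64·√81 + 0.24·√64 = 0.12·6 + 0.64·9 + 0.24·8 = 8.4
CE = (8.4)² = 70.56
Risk premium = EV − CE = 71.52 − 70.56 = 0.96

$0.96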